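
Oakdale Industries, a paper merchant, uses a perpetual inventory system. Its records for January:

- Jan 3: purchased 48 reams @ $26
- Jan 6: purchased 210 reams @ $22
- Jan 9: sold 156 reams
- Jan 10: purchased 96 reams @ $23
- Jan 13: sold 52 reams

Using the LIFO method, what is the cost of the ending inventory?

Ending inventory = $3,448

Jan 9, 156 sold [LIFO — newest first]: 156 @ $22 = $3,432
Jan 13, 52 sold [LIFO — newest first]: 52 @ $23 = $1,196
Total COGS = $3,432 + $1,196 = $4,628
Ending inventory: 48 @ $26 + 54 @ $22 + 44 @ $23 = $3,448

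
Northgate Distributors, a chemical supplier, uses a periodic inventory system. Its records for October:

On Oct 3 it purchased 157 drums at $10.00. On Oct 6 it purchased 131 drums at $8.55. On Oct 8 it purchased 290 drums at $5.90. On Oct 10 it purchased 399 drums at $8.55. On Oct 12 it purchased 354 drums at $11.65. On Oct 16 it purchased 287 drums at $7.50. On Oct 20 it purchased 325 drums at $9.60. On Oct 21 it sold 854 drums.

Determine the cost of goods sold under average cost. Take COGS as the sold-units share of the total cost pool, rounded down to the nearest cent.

Oct 21, sell 854: 854/1943 × $17,209.10 → $7,563.85
Ending inventory (cost pool remaining) = $9,645.25

COGS = $7,563.85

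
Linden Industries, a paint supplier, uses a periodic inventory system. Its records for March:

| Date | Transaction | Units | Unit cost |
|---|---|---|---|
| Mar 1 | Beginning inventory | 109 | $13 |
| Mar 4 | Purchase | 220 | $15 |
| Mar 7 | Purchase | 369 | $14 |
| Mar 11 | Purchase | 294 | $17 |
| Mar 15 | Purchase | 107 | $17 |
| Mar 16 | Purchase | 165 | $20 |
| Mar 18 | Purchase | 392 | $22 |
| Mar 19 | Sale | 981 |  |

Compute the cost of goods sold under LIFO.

Mar 19, 981 sold [LIFO — newest first]: 392 @ $22 + 165 @ $20 + 107 @ $17 + 294 @ $17 + 23 @ $14 = $19,063
Ending inventory: 109 @ $13 + 220 @ $15 + 346 @ $14 = $9,561
Check: goods available $28,624 = COGS $19,063 + ending $9,561

COGS = $19,063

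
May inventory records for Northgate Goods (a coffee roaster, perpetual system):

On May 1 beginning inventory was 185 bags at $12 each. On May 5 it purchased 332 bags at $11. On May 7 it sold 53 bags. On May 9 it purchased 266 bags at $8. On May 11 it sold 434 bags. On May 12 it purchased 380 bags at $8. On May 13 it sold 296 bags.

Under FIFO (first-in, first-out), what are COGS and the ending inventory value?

May 7, 53 sold [FIFO — oldest first]: 53 @ $12 = $636
May 11, 434 sold [FIFO — oldest first]: 132 @ $12 + 302 @ $11 = $4,906
May 13, 296 sold [FIFO — oldest first]: 30 @ $11 + 266 @ $8 = $2,458
Total COGS = $636 + $4,906 + $2,458 = $8,000
Ending inventory: 380 @ $8 = $3,040

COGS = $8,000; ending inventory = $3,040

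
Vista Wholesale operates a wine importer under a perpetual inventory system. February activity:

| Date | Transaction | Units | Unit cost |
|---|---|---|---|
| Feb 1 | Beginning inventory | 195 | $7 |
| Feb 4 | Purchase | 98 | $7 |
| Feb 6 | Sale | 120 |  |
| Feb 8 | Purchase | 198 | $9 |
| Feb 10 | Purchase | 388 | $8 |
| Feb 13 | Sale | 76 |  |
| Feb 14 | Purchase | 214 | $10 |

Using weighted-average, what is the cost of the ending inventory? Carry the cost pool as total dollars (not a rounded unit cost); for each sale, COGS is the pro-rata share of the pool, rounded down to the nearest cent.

After Feb 1: 195 on hand, pool $1,365.00 (≈ $7.0000 each)
After Feb 4: 293 on hand, pool $2,051.00 (≈ $7.0000 each)
Feb 6, sell 120: 120/293 × $2,051.00 → $840.00
After Feb 8: 371 on hand, pool $2,993.00 (≈ $8.0674 each)
After Feb 10: 759 on hand, pool $6,097.00 (≈ $8.0329 each)
Feb 13, sell 76: 76/759 × $6,097.00 → $610.50
After Feb 14: 897 on hand, pool $7,626.50 (≈ $8.5022 each)
Total COGS = $840.00 + $610.50 = $1,450.50
Ending inventory (cost pool remaining) = $7,626.50

Ending inventory = $7,626.50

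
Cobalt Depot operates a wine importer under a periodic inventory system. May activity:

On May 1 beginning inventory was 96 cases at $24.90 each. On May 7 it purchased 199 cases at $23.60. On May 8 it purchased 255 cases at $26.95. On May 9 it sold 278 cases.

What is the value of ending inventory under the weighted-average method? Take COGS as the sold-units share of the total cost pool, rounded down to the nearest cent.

Ending inventory = $6,903.39

May 9, sell 278: 278/550 × $13,959.05 → $7,055.66
Ending inventory (cost pool remaining) = $6,903.39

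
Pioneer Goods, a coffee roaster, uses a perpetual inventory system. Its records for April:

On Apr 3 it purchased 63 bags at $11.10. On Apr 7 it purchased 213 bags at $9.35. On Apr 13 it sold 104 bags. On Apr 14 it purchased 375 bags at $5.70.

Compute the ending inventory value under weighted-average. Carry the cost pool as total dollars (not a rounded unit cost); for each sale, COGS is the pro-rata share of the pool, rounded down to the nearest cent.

After Apr 3: 63 on hand, pool $699.30 (≈ $11.1000 each)
After Apr 7: 276 on hand, pool $2,690.85 (≈ $9.7495 each)
Apr 13, sell 104: 104/276 × $2,690.85 → $1,013.94
After Apr 14: 547 on hand, pool $3,814.41 (≈ $6.9733 each)
Ending inventory (cost pool remaining) = $3,814.41

Ending inventory = $3,814.41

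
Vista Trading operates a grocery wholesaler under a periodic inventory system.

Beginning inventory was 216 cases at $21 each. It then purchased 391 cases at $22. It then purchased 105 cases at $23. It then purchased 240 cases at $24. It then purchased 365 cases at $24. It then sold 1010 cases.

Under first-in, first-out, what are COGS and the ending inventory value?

Sale 1 (1010) [FIFO — oldest first]: 216 @ $21 + 391 @ $22 + 105 @ $23 + 240 @ $24 + 58 @ $24 = $22,705
Ending inventory: 307 @ $24 = $7,368
Check: goods available $30,073 = COGS $22,705 + ending $7,368

COGS = $22,705; ending inventory = $7,368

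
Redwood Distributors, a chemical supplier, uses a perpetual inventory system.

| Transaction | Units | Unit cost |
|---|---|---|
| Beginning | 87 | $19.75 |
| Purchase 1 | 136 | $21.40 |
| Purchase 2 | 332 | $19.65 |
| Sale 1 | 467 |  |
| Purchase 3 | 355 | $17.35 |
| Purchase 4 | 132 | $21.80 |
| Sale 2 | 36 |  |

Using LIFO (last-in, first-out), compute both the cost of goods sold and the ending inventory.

Sale 1 (467) [LIFO — newest first]: 332 @ $19.65 + 135 @ $21.40 = $9,412.80
Sale 2 (36) [LIFO — newest first]: 36 @ $21.80 = $784.80
Total COGS = $9,412.80 + $784.80 = $10,197.60
Ending inventory: 87 @ $19.75 + 1 @ $21.40 + 355 @ $17.35 + 96 @ $21.80 = $9,991.70
Check: goods available $20,189.30 = COGS $10,197.60 + ending $9,991.70

COGS = $10,197.60; ending inventory = $9,991.70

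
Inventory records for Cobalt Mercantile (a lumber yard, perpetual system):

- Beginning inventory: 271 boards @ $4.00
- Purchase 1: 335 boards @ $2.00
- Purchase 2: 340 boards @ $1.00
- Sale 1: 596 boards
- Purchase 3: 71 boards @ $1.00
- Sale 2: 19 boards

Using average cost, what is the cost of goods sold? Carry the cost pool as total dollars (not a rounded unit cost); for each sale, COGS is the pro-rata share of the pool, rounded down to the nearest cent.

After Beginning: 271 on hand, pool $1,084.00 (≈ $4.0000 each)
After Purchase 1: 606 on hand, pool $1,754.00 (≈ $2.8944 each)
After Purchase 2: 946 on hand, pool $2,094.00 (≈ $2.2135 each)
Sale 1, sell 596: 596/946 × $2,094.00 → $1,319.26
After Purchase 3: 421 on hand, pool $845.74 (≈ $2.0089 each)
Sale 2, sell 19: 19/421 × $845.74 → $38.16
Total COGS = $1,319.26 + $38.16 = $1,357.42
Ending inventory (cost pool remaining) = $807.58

COGS = $1,357.42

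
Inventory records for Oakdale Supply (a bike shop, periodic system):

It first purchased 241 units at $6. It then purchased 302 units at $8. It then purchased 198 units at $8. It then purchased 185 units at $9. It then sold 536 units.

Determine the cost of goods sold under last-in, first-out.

COGS = $4,473

Sale 1 (536) [LIFO — newest first]: 185 @ $9 + 198 @ $8 + 153 @ $8 = $4,473
Ending inventory: 241 @ $6 + 149 @ $8 = $2,638
Check: goods available $7,111 = COGS $4,473 + ending $2,638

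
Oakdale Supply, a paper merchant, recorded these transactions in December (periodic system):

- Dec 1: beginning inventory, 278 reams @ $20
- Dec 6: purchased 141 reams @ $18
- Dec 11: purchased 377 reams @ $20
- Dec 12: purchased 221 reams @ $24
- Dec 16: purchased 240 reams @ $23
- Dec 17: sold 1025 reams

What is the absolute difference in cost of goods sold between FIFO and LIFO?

FIFO COGS: 278 @ $20 + 141 @ $18 + 377 @ $20 + 221 @ $24 + 8 @ $23 = $21,126
LIFO COGS: 240 @ $23 + 221 @ $24 + 377 @ $20 + 141 @ $18 + 46 @ $20 = $21,822
Difference = |$21,126 − $21,822| = $696

$696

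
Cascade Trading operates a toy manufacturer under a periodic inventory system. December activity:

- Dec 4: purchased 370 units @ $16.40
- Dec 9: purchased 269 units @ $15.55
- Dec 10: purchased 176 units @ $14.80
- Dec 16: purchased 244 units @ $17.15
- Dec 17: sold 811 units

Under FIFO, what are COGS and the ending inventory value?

COGS = $12,796.55; ending inventory = $4,243.80

Dec 17, 811 sold [FIFO — oldest first]: 370 @ $16.40 + 269 @ $15.55 + 172 @ $14.80 = $12,796.55
Ending inventory: 4 @ $14.80 + 244 @ $17.15 = $4,243.80
Check: goods available $17,040.35 = COGS $12,796.55 + ending $4,243.80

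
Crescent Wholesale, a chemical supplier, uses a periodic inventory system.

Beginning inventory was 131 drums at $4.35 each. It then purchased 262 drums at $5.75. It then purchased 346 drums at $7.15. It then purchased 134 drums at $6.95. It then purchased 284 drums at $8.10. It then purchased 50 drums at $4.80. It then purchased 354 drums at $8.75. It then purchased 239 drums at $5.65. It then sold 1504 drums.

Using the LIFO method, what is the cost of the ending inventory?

Sale 1 (1504) [LIFO — newest first]: 239 @ $5.65 + 354 @ $8.75 + 50 @ $4.80 + 284 @ $8.10 + 134 @ $6.95 + 346 @ $7.15 + 97 @ $5.75 = $10,951.20
Ending inventory: 131 @ $4.35 + 165 @ $5.75 = $1,518.60
Check: goods available $12,469.80 = COGS $10,951.20 + ending $1,518.60

Ending inventory = $1,518.60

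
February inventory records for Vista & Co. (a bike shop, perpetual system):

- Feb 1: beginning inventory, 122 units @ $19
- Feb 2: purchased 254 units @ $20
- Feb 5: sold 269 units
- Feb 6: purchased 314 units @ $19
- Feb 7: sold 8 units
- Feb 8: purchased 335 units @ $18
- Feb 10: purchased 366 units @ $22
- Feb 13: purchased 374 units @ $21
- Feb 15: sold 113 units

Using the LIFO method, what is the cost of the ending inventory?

Ending inventory = $27,410

Feb 5, 269 sold [LIFO — newest first]: 254 @ $20 + 15 @ $19 = $5,365
Feb 7, 8 sold [LIFO — newest first]: 8 @ $19 = $152
Feb 15, 113 sold [LIFO — newest first]: 113 @ $21 = $2,373
Total COGS = $5,365 + $152 + $2,373 = $7,890
Ending inventory: 107 @ $19 + 306 @ $19 + 335 @ $18 + 366 @ $22 + 261 @ $21 = $27,410
Check: goods available $35,300 = COGS $7,890 + ending $27,410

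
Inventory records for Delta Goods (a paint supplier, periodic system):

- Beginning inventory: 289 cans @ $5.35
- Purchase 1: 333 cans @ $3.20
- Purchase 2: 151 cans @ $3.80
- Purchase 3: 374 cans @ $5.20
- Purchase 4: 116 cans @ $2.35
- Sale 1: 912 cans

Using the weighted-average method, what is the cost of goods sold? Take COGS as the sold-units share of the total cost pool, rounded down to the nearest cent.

COGS = $3,901.41

Sale 1, sell 912: 912/1263 × $5,402.95 → $3,901.41
Ending inventory (cost pool remaining) = $1,501.54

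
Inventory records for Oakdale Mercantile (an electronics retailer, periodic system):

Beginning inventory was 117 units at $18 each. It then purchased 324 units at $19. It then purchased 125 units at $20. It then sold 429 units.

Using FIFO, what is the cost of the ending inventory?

Sale 1 (429) [FIFO — oldest first]: 117 @ $18 + 312 @ $19 = $8,034
Ending inventory: 12 @ $19 + 125 @ $20 = $2,728

Ending inventory = $2,728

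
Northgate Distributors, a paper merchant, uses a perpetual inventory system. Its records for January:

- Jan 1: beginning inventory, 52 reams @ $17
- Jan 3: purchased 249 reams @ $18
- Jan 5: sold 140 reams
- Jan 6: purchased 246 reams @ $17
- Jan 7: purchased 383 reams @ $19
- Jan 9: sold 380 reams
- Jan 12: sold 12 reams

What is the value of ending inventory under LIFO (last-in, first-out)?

Ending inventory = $6,875

Jan 5, 140 sold [LIFO — newest first]: 140 @ $18 = $2,520
Jan 9, 380 sold [LIFO — newest first]: 380 @ $19 = $7,220
Jan 12, 12 sold [LIFO — newest first]: 3 @ $19 + 9 @ $17 = $210
Total COGS = $2,520 + $7,220 + $210 = $9,950
Ending inventory: 52 @ $17 + 109 @ $18 + 237 @ $17 = $6,875
Check: goods available $16,825 = COGS $9,950 + ending $6,875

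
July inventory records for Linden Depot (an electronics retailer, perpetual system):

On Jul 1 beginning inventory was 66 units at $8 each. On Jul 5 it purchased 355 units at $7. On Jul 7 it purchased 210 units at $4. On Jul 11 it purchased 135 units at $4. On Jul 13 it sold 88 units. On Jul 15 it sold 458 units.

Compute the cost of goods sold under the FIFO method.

Jul 13, 88 sold [FIFO — oldest first]: 66 @ $8 + 22 @ $7 = $682
Jul 15, 458 sold [FIFO — oldest first]: 333 @ $7 + 125 @ $4 = $2,831
Total COGS = $682 + $2,831 = $3,513
Ending inventory: 85 @ $4 + 135 @ $4 = $880

COGS = $3,513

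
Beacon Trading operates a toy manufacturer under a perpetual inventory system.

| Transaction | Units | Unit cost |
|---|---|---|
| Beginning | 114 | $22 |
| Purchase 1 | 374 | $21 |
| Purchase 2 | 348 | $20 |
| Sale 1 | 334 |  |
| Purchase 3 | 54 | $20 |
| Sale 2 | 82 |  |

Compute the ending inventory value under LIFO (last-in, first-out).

Sale 1 (334) [LIFO — newest first]: 334 @ $20 = $6,680
Sale 2 (82) [LIFO — newest first]: 54 @ $20 + 14 @ $20 + 14 @ $21 = $1,654
Total COGS = $6,680 + $1,654 = $8,334
Ending inventory: 114 @ $22 + 360 @ $21 = $10,068

Ending inventory = $10,068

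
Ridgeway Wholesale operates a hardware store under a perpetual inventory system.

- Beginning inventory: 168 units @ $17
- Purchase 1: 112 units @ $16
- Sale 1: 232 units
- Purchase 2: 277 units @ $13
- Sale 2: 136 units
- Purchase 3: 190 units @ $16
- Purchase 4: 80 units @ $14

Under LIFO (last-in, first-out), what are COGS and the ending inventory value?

Sale 1 (232) [LIFO — newest first]: 112 @ $16 + 120 @ $17 = $3,832
Sale 2 (136) [LIFO — newest first]: 136 @ $13 = $1,768
Total COGS = $3,832 + $1,768 = $5,600
Ending inventory: 48 @ $17 + 141 @ $13 + 190 @ $16 + 80 @ $14 = $6,809

COGS = $5,600; ending inventory = $6,809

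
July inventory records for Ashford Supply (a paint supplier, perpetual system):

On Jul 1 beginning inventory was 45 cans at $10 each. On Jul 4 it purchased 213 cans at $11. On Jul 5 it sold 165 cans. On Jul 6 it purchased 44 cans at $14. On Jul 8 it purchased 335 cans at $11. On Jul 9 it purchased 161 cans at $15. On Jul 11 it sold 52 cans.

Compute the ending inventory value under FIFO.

Ending inventory = $7,167

Jul 5, 165 sold [FIFO — oldest first]: 45 @ $10 + 120 @ $11 = $1,770
Jul 11, 52 sold [FIFO — oldest first]: 52 @ $11 = $572
Total COGS = $1,770 + $572 = $2,342
Ending inventory: 41 @ $11 + 44 @ $14 + 335 @ $11 + 161 @ $15 = $7,167
Check: goods available $9,509 = COGS $2,342 + ending $7,167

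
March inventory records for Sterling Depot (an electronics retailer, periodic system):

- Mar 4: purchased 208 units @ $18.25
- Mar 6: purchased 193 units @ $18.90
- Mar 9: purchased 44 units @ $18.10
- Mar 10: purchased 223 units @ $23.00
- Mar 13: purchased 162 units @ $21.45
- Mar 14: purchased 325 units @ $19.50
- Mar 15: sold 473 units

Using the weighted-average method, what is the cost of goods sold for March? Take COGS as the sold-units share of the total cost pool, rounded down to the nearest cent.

Mar 15, sell 473: 473/1155 × $23,181.50 → $9,493.37
Ending inventory (cost pool remaining) = $13,688.13
Check: goods available $23,181.50 = COGS $9,493.37 + ending $13,688.13

COGS = $9,493.37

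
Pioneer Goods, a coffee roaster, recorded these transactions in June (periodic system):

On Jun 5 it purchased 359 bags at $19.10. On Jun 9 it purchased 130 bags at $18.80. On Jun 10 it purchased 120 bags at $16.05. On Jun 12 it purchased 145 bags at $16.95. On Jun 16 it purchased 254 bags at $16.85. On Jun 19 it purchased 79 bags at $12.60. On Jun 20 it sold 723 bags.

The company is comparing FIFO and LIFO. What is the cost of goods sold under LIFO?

FIFO COGS: 359 @ $19.10 + 130 @ $18.80 + 120 @ $16.05 + 114 @ $16.95 = $13,159.20
LIFO COGS: 79 @ $12.60 + 254 @ $16.85 + 145 @ $16.95 + 120 @ $16.05 + 125 @ $18.80 = $12,009.05

COGS = $12,009.05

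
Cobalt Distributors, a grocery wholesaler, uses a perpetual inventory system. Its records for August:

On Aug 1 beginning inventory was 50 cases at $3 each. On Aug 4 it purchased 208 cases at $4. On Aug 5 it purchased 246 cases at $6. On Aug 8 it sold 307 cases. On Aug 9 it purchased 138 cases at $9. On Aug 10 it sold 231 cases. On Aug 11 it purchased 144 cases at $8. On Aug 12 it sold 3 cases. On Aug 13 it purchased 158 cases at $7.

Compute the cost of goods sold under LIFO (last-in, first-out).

Aug 8, 307 sold [LIFO — newest first]: 246 @ $6 + 61 @ $4 = $1,720
Aug 10, 231 sold [LIFO — newest first]: 138 @ $9 + 93 @ $4 = $1,614
Aug 12, 3 sold [LIFO — newest first]: 3 @ $8 = $24
Total COGS = $1,720 + $1,614 + $24 = $3,358
Ending inventory: 50 @ $3 + 54 @ $4 + 141 @ $8 + 158 @ $7 = $2,600

COGS = $3,358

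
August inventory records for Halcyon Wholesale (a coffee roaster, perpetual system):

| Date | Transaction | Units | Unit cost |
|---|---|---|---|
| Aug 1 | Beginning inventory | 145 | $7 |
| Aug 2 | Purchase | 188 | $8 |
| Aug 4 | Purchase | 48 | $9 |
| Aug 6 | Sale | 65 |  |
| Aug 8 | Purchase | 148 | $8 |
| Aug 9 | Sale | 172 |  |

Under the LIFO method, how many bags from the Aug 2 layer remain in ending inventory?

147

Aug 6, 65 sold [LIFO — newest first]: 48 @ $9 + 17 @ $8 = $568
Aug 9, 172 sold [LIFO — newest first]: 148 @ $8 + 24 @ $8 = $1,376
Total COGS = $568 + $1,376 = $1,944
Ending inventory: 145 @ $7 + 147 @ $8 = $2,191
Check: goods available $4,135 = COGS $1,944 + ending $2,191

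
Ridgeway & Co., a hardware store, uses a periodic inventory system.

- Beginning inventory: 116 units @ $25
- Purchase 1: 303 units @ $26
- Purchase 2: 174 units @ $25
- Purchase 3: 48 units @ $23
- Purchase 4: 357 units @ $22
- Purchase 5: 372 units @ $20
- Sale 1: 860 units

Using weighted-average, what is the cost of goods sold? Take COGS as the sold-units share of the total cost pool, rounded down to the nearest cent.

Sale 1, sell 860: 860/1370 × $31,526.00 → $19,790.04
Ending inventory (cost pool remaining) = $11,735.96

COGS = $19,790.04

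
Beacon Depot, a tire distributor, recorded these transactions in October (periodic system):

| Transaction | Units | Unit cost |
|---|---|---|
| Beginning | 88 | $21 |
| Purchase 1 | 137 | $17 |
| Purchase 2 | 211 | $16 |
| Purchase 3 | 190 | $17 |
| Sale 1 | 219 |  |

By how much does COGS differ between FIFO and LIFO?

FIFO COGS: 88 @ $21 + 131 @ $17 = $4,075
LIFO COGS: 190 @ $17 + 29 @ $16 = $3,694
Difference = |$4,075 − $3,694| = $381

$381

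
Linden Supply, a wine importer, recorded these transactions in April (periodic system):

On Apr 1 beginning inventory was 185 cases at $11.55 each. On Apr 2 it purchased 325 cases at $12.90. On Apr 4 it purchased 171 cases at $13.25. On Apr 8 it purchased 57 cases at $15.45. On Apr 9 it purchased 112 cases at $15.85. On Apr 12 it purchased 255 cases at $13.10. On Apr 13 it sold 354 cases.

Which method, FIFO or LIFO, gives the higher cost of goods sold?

LIFO

FIFO COGS: 185 @ $11.55 + 169 @ $12.90 = $4,316.85
LIFO COGS: 255 @ $13.10 + 99 @ $15.85 = $4,909.65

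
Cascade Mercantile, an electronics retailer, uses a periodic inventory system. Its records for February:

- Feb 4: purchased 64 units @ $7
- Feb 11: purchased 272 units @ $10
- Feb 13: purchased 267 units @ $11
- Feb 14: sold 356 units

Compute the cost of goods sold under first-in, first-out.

COGS = $3,388

Feb 14, 356 sold [FIFO — oldest first]: 64 @ $7 + 272 @ $10 + 20 @ $11 = $3,388
Ending inventory: 247 @ $11 = $2,717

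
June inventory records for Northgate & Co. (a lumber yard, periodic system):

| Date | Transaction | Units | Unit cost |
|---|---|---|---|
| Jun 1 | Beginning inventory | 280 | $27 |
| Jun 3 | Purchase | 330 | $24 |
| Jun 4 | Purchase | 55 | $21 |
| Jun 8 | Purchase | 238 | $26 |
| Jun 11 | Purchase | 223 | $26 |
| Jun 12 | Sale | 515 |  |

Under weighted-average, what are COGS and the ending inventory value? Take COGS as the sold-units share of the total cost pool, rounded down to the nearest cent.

COGS = $13,090.42; ending inventory = $15,530.58

Jun 12, sell 515: 515/1126 × $28,621.00 → $13,090.42
Ending inventory (cost pool remaining) = $15,530.58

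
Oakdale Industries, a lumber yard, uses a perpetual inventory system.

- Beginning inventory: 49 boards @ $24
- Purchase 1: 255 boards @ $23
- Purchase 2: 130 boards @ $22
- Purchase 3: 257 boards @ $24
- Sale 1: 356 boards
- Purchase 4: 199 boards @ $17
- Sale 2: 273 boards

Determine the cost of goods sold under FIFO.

Sale 1 (356) [FIFO — oldest first]: 49 @ $24 + 255 @ $23 + 52 @ $22 = $8,185
Sale 2 (273) [FIFO — oldest first]: 78 @ $22 + 195 @ $24 = $6,396
Total COGS = $8,185 + $6,396 = $14,581
Ending inventory: 62 @ $24 + 199 @ $17 = $4,871
Check: goods available $19,452 = COGS $14,581 + ending $4,871

COGS = $14,581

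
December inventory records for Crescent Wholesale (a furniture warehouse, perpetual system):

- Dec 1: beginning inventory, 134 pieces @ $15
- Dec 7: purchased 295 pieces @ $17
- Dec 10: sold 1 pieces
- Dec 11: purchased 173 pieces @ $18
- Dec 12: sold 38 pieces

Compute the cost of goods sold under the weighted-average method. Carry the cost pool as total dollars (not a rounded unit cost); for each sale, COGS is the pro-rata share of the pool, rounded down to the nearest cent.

After Dec 1: 134 on hand, pool $2,010.00 (≈ $15.0000 each)
After Dec 7: 429 on hand, pool $7,025.00 (≈ $16.3753 each)
Dec 10, sell 1: 1/429 × $7,025.00 → $16.37
After Dec 11: 601 on hand, pool $10,122.63 (≈ $16.8430 each)
Dec 12, sell 38: 38/601 × $10,122.63 → $640.03
Total COGS = $16.37 + $640.03 = $656.40
Ending inventory (cost pool remaining) = $9,482.60

COGS = $656.40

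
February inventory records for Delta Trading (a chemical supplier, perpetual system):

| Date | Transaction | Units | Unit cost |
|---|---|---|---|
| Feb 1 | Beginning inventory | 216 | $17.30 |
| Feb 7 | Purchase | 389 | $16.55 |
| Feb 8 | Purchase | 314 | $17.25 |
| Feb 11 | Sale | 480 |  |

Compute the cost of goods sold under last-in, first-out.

Feb 11, 480 sold [LIFO — newest first]: 314 @ $17.25 + 166 @ $16.55 = $8,163.80
Ending inventory: 216 @ $17.30 + 223 @ $16.55 = $7,427.45

COGS = $8,163.80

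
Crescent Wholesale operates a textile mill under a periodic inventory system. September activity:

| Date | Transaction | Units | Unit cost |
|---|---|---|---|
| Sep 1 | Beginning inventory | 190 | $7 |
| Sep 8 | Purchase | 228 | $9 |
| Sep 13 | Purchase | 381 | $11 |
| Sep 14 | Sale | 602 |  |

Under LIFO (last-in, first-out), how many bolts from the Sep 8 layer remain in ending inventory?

7

Sep 14, 602 sold [LIFO — newest first]: 381 @ $11 + 221 @ $9 = $6,180
Ending inventory: 190 @ $7 + 7 @ $9 = $1,393
Check: goods available $7,573 = COGS $6,180 + ending $1,393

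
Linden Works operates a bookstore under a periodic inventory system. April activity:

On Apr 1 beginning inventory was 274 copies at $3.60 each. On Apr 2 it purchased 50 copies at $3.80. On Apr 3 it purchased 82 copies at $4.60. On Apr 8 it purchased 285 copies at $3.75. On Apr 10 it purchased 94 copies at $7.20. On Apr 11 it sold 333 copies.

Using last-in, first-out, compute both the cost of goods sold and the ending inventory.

Apr 11, 333 sold [LIFO — newest first]: 94 @ $7.20 + 239 @ $3.75 = $1,573.05
Ending inventory: 274 @ $3.60 + 50 @ $3.80 + 82 @ $4.60 + 46 @ $3.75 = $1,726.10
Check: goods available $3,299.15 = COGS $1,573.05 + ending $1,726.10

COGS = $1,573.05; ending inventory = $1,726.10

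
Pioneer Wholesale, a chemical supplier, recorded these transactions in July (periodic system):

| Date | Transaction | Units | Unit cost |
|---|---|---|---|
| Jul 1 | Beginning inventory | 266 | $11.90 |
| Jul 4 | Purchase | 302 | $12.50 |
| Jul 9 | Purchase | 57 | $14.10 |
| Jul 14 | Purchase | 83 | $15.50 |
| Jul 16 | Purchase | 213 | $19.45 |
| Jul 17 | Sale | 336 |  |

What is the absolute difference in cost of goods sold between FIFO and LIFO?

FIFO COGS: 266 @ $11.90 + 70 @ $12.50 = $4,040.40
LIFO COGS: 213 @ $19.45 + 83 @ $15.50 + 40 @ $14.10 = $5,993.35
Difference = |$4,040.40 − $5,993.35| = $1,952.95

$1,952.95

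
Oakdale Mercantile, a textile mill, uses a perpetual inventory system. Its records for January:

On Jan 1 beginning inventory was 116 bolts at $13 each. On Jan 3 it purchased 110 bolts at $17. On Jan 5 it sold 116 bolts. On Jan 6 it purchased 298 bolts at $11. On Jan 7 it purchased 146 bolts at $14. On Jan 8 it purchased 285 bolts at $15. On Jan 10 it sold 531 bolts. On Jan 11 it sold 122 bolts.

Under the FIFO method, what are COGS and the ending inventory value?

Jan 5, 116 sold [FIFO — oldest first]: 116 @ $13 = $1,508
Jan 10, 531 sold [FIFO — oldest first]: 110 @ $17 + 298 @ $11 + 123 @ $14 = $6,870
Jan 11, 122 sold [FIFO — oldest first]: 23 @ $14 + 99 @ $15 = $1,807
Total COGS = $1,508 + $6,870 + $1,807 = $10,185
Ending inventory: 186 @ $15 = $2,790

COGS = $10,185; ending inventory = $2,790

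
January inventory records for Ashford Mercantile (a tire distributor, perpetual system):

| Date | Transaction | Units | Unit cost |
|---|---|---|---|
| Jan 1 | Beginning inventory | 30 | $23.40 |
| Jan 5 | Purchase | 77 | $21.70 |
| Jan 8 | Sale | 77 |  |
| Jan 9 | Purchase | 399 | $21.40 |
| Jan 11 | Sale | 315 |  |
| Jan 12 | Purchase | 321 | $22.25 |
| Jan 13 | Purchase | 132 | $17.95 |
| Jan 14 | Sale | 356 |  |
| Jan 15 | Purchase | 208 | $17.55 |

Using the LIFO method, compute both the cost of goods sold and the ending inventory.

COGS = $15,765.30; ending inventory = $8,308.25

Jan 8, 77 sold [LIFO — newest first]: 77 @ $21.70 = $1,670.90
Jan 11, 315 sold [LIFO — newest first]: 315 @ $21.40 = $6,741.00
Jan 14, 356 sold [LIFO — newest first]: 132 @ $17.95 + 224 @ $22.25 = $7,353.40
Total COGS = $1,670.90 + $6,741.00 + $7,353.40 = $15,765.30
Ending inventory: 30 @ $23.40 + 84 @ $21.40 + 97 @ $22.25 + 208 @ $17.55 = $8,308.25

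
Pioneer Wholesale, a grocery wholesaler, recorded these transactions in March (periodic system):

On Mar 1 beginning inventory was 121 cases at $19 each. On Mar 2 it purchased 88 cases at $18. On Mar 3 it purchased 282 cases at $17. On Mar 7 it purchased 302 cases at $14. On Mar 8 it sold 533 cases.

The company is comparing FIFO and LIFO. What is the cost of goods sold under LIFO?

COGS = $8,155

FIFO COGS: 121 @ $19 + 88 @ $18 + 282 @ $17 + 42 @ $14 = $9,265
LIFO COGS: 302 @ $14 + 231 @ $17 = $8,155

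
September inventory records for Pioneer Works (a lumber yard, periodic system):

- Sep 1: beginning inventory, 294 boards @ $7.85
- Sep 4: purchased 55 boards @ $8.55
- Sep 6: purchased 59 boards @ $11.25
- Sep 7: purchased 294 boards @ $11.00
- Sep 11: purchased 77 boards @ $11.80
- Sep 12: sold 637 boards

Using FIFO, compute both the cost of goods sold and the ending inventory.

Sep 12, 637 sold [FIFO — oldest first]: 294 @ $7.85 + 55 @ $8.55 + 59 @ $11.25 + 229 @ $11.00 = $5,960.90
Ending inventory: 65 @ $11.00 + 77 @ $11.80 = $1,623.60

COGS = $5,960.90; ending inventory = $1,623.60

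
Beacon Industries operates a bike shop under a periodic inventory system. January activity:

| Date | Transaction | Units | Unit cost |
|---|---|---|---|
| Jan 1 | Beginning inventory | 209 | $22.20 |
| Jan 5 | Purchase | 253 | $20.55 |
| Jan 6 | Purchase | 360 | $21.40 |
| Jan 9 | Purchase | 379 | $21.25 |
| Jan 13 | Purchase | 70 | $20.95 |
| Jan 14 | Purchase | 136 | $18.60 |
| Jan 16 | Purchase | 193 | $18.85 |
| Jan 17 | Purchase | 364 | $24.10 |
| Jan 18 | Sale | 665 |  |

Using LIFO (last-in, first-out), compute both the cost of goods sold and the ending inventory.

Jan 18, 665 sold [LIFO — newest first]: 364 @ $24.10 + 193 @ $18.85 + 108 @ $18.60 = $14,419.25
Ending inventory: 209 @ $22.20 + 253 @ $20.55 + 360 @ $21.40 + 379 @ $21.25 + 70 @ $20.95 + 28 @ $18.60 = $27,584.00
Check: goods available $42,003.25 = COGS $14,419.25 + ending $27,584.00

COGS = $14,419.25; ending inventory = $27,584.00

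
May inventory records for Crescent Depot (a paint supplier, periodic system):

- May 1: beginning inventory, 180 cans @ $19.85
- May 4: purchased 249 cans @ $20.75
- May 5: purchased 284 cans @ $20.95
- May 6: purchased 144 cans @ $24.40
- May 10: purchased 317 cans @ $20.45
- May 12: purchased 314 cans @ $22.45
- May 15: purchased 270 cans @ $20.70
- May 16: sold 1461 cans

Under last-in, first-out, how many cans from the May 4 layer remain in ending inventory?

May 16, 1461 sold [LIFO — newest first]: 270 @ $20.70 + 314 @ $22.45 + 317 @ $20.45 + 144 @ $24.40 + 284 @ $20.95 + 132 @ $20.75 = $31,323.35
Ending inventory: 180 @ $19.85 + 117 @ $20.75 = $6,000.75
Check: goods available $37,324.10 = COGS $31,323.35 + ending $6,000.75

117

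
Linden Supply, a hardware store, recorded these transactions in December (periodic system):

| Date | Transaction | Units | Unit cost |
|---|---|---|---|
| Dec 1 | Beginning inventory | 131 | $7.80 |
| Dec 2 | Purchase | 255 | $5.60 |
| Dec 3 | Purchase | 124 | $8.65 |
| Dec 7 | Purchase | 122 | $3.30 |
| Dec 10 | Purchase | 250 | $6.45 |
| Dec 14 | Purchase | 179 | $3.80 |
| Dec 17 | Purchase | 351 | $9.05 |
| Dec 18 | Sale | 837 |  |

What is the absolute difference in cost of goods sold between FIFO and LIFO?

FIFO COGS: 131 @ $7.80 + 255 @ $5.60 + 124 @ $8.65 + 122 @ $3.30 + 205 @ $6.45 = $5,247.25
LIFO COGS: 351 @ $9.05 + 179 @ $3.80 + 250 @ $6.45 + 57 @ $3.30 = $5,657.35
Difference = |$5,247.25 − $5,657.35| = $410.10

$410.10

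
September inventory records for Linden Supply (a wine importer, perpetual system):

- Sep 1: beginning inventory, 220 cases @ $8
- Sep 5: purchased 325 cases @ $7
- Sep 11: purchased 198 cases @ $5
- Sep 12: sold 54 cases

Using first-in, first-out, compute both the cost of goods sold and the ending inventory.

Sep 12, 54 sold [FIFO — oldest first]: 54 @ $8 = $432
Ending inventory: 166 @ $8 + 325 @ $7 + 198 @ $5 = $4,593
Check: goods available $5,025 = COGS $432 + ending $4,593

COGS = $432; ending inventory = $4,593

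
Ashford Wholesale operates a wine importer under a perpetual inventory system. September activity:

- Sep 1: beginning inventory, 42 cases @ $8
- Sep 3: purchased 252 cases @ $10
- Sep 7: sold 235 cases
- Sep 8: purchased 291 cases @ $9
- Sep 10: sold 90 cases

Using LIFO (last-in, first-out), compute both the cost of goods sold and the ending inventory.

Sep 7, 235 sold [LIFO — newest first]: 235 @ $10 = $2,350
Sep 10, 90 sold [LIFO — newest first]: 90 @ $9 = $810
Total COGS = $2,350 + $810 = $3,160
Ending inventory: 42 @ $8 + 17 @ $10 + 201 @ $9 = $2,315

COGS = $3,160; ending inventory = $2,315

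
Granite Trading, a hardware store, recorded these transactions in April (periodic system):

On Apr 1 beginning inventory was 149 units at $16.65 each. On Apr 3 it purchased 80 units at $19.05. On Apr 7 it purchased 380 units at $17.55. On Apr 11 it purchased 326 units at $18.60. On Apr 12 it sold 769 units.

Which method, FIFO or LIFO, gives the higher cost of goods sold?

LIFO

FIFO COGS: 149 @ $16.65 + 80 @ $19.05 + 380 @ $17.55 + 160 @ $18.60 = $13,649.85
LIFO COGS: 326 @ $18.60 + 380 @ $17.55 + 63 @ $19.05 = $13,932.75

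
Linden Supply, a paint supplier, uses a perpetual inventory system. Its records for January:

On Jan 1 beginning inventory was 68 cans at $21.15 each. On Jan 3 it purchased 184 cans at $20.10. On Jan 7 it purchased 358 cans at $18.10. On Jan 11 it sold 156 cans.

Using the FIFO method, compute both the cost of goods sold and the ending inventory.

Jan 11, 156 sold [FIFO — oldest first]: 68 @ $21.15 + 88 @ $20.10 = $3,207.00
Ending inventory: 96 @ $20.10 + 358 @ $18.10 = $8,409.40

COGS = $3,207.00; ending inventory = $8,409.40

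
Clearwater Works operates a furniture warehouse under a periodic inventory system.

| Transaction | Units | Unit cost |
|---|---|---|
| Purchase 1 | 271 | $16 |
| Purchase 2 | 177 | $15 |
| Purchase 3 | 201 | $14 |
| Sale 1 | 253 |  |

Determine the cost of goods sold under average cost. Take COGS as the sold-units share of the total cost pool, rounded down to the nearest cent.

COGS = $3,822.28

Sale 1, sell 253: 253/649 × $9,805.00 → $3,822.28
Ending inventory (cost pool remaining) = $5,982.72
Check: goods available $9,805.00 = COGS $3,822.28 + ending $5,982.72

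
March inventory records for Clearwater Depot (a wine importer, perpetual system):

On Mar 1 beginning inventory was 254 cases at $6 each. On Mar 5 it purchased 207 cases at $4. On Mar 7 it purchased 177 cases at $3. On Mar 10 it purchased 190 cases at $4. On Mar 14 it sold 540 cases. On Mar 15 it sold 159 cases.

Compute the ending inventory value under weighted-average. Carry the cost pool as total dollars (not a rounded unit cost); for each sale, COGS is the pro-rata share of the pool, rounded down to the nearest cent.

Ending inventory = $567.58

After Mar 1: 254 on hand, pool $1,524.00 (≈ $6.0000 each)
After Mar 5: 461 on hand, pool $2,352.00 (≈ $5.1020 each)
After Mar 7: 638 on hand, pool $2,883.00 (≈ $4.5188 each)
After Mar 10: 828 on hand, pool $3,643.00 (≈ $4.3998 each)
Mar 14, sell 540: 540/828 × $3,643.00 → $2,375.86
Mar 15, sell 159: 159/288 × $1,267.14 → $699.56
Total COGS = $2,375.86 + $699.56 = $3,075.42
Ending inventory (cost pool remaining) = $567.58
Check: goods available $3,643.00 = COGS $3,075.42 + ending $567.58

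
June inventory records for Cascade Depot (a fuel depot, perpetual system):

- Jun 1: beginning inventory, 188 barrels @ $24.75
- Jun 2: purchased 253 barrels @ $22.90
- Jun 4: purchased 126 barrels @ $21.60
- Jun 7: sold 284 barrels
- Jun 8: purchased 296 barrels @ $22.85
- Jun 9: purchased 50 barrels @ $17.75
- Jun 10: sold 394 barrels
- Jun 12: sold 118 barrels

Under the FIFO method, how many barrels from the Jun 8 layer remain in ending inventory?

Jun 7, 284 sold [FIFO — oldest first]: 188 @ $24.75 + 96 @ $22.90 = $6,851.40
Jun 10, 394 sold [FIFO — oldest first]: 157 @ $22.90 + 126 @ $21.60 + 111 @ $22.85 = $8,853.25
Jun 12, 118 sold [FIFO — oldest first]: 118 @ $22.85 = $2,696.30
Total COGS = $6,851.40 + $8,853.25 + $2,696.30 = $18,400.95
Ending inventory: 67 @ $22.85 + 50 @ $17.75 = $2,418.45

67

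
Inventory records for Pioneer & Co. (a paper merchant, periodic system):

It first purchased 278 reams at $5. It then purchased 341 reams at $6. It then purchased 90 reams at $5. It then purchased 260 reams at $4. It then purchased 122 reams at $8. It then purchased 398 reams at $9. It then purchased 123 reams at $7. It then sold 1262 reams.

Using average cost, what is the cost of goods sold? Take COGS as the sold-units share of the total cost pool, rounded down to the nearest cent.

Sale 1, sell 1262: 1262/1612 × $10,345.00 → $8,098.87
Ending inventory (cost pool remaining) = $2,246.13

COGS = $8,098.87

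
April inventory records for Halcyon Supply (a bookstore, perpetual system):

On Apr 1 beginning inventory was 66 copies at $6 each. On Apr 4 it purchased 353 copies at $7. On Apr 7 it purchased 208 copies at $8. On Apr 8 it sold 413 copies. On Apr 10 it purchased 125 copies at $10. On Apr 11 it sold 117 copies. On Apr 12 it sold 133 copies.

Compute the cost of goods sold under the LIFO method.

COGS = $5,224

Apr 8, 413 sold [LIFO — newest first]: 208 @ $8 + 205 @ $7 = $3,099
Apr 11, 117 sold [LIFO — newest first]: 117 @ $10 = $1,170
Apr 12, 133 sold [LIFO — newest first]: 8 @ $10 + 125 @ $7 = $955
Total COGS = $3,099 + $1,170 + $955 = $5,224
Ending inventory: 66 @ $6 + 23 @ $7 = $557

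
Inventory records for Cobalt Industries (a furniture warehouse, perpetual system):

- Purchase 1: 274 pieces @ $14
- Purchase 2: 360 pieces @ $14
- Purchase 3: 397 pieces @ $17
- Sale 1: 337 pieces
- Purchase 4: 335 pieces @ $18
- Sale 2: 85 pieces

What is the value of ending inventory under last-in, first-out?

Sale 1 (337) [LIFO — newest first]: 337 @ $17 = $5,729
Sale 2 (85) [LIFO — newest first]: 85 @ $18 = $1,530
Total COGS = $5,729 + $1,530 = $7,259
Ending inventory: 274 @ $14 + 360 @ $14 + 60 @ $17 + 250 @ $18 = $14,396

Ending inventory = $14,396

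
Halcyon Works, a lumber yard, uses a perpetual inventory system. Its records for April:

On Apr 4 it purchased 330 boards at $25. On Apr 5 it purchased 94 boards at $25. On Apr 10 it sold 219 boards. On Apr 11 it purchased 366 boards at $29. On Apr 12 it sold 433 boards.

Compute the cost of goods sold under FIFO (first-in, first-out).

Apr 10, 219 sold [FIFO — oldest first]: 219 @ $25 = $5,475
Apr 12, 433 sold [FIFO — oldest first]: 111 @ $25 + 94 @ $25 + 228 @ $29 = $11,737
Total COGS = $5,475 + $11,737 = $17,212
Ending inventory: 138 @ $29 = $4,002

COGS = $17,212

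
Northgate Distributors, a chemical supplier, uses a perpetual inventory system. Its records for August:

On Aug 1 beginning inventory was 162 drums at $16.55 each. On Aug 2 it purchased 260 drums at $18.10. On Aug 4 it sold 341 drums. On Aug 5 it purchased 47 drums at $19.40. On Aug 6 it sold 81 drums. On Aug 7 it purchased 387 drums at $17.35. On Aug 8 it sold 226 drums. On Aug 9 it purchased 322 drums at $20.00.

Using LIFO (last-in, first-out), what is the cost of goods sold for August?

COGS = $11,442.15

Aug 4, 341 sold [LIFO — newest first]: 260 @ $18.10 + 81 @ $16.55 = $6,046.55
Aug 6, 81 sold [LIFO — newest first]: 47 @ $19.40 + 34 @ $16.55 = $1,474.50
Aug 8, 226 sold [LIFO — newest first]: 226 @ $17.35 = $3,921.10
Total COGS = $6,046.55 + $1,474.50 + $3,921.10 = $11,442.15
Ending inventory: 47 @ $16.55 + 161 @ $17.35 + 322 @ $20.00 = $10,011.20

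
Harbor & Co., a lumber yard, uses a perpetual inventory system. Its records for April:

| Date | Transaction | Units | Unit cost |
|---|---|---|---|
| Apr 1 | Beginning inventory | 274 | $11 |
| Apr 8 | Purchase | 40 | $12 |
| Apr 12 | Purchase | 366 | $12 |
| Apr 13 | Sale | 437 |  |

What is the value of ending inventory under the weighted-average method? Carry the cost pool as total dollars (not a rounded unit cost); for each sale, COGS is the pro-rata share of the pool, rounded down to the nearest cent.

Ending inventory = $2,818.09

After Apr 1: 274 on hand, pool $3,014.00 (≈ $11.0000 each)
After Apr 8: 314 on hand, pool $3,494.00 (≈ $11.1274 each)
After Apr 12: 680 on hand, pool $7,886.00 (≈ $11.5971 each)
Apr 13, sell 437: 437/680 × $7,886.00 → $5,067.91
Ending inventory (cost pool remaining) = $2,818.09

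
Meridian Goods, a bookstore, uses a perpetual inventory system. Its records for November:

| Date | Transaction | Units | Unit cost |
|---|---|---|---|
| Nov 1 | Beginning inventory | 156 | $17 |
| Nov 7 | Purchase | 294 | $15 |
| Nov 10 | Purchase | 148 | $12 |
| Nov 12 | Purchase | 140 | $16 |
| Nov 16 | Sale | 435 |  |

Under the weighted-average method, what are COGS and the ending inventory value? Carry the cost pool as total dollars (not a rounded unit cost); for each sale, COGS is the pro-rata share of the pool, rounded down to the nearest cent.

COGS = $6,529.71; ending inventory = $4,548.29

After Nov 1: 156 on hand, pool $2,652.00 (≈ $17.0000 each)
After Nov 7: 450 on hand, pool $7,062.00 (≈ $15.6933 each)
After Nov 10: 598 on hand, pool $8,838.00 (≈ $14.7793 each)
After Nov 12: 738 on hand, pool $11,078.00 (≈ $15.0108 each)
Nov 16, sell 435: 435/738 × $11,078.00 → $6,529.71
Ending inventory (cost pool remaining) = $4,548.29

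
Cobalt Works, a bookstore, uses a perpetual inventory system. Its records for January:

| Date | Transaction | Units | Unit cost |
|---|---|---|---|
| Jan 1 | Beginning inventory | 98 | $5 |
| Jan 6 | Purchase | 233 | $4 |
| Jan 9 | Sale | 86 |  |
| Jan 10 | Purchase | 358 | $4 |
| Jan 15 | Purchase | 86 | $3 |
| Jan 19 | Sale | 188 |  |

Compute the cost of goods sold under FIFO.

Jan 9, 86 sold [FIFO — oldest first]: 86 @ $5 = $430
Jan 19, 188 sold [FIFO — oldest first]: 12 @ $5 + 176 @ $4 = $764
Total COGS = $430 + $764 = $1,194
Ending inventory: 57 @ $4 + 358 @ $4 + 86 @ $3 = $1,918

COGS = $1,194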